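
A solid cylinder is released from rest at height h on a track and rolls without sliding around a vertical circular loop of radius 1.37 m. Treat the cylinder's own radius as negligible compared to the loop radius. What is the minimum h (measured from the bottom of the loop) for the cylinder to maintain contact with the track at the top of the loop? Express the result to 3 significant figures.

h_min ≈ 3.77 m

For this body I = (1/2)MR², i.e. k = I/(MR²) = 0.5.
At the top of the loop, the minimum-contact condition is Mg = Mv_top²/r, so v_top² = gr.
With ω = v/R, the kinetic energy at speed v is ½(1+k)Mv² = (3/4)Mv².
Energy conservation from release (height h) to the top (height 2r): Mgh = Mg(2r) + (3/4)M·gr.
Thus h_min = 2r + (1+k)r/2 = r(2 + 1.5/2) = 1.37 × 2.75 ≈ 3.77 m.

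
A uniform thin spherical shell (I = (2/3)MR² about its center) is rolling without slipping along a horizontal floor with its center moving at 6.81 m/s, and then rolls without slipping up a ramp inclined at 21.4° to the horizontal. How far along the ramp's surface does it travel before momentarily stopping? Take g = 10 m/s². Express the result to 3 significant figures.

d ≈ 10.6 m

With I = (2/3)MR², the ratio k = I/(MR²) is 2/3.
Rolling without slipping gives ω = v/R, so the total kinetic energy is ½Mv² + ½Iω² = ½(1+k)Mv² = (5/6)Mv².
Setting this equal to Mgh gives the vertical rise h = (1+k)v₀²/(2g) = 1.667×6.81²/(2×10) = 3.865 m.
Along the incline, d = h/sinθ = 3.865/sin21.4° ≈ 10.6 m.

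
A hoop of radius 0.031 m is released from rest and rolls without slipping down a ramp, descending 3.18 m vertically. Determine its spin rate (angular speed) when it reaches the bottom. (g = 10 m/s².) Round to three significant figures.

ω ≈ 182 rad/s

Here I = MR², so the shape factor k = I/(MR²) = 1.
Since it rolls without slipping, ω = v/R and KE = ½Mv² + ½Iω² = ½(1+k)Mv² = Mv².
Energy conservation Mgh = ½(1+k)Mv² gives v = √(2gh/(1+k)) = √(2 × 10 × 3.18 / 2) = 5.639 m/s.
The angular speed follows from ω = v/R = 5.639/0.031 ≈ 182 rad/s.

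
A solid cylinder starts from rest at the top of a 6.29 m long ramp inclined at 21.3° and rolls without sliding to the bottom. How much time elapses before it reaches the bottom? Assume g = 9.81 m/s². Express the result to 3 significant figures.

t ≈ 2.30 s

For this body I = (1/2)MR², i.e. k = I/(MR²) = 0.5.
Newton's second law down the slope: Mg sinθ − f = Ma. The torque equation fR = Iα (with α = a/R) gives f = kMa.
Hence a = g sinθ/(1+k) = 9.81×sin21.3°/1.5 = 2.376 m/s².
With constant a from rest, t = √(2L/a) = √(2·6.29/2.376) ≈ 2.30 s.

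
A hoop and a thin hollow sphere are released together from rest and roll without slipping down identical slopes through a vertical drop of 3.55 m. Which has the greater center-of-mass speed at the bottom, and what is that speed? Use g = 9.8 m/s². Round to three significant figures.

the thin hollow sphere, at v ≈ 6.46 m/s

For rolling without slipping, Mgh = ½(1+k)Mv² where k = I/(MR²), so v = √(2gh/(1+k)).
Hoop: k = 1, giving v = √(2×9.8×3.55/2) = 5.898 m/s.
Thin hollow sphere: k = 2/3, giving v = √(2×9.8×3.55/1.667) = 6.461 m/s.
The smaller k wins: the thin hollow sphere, at ≈ 6.46 m/s.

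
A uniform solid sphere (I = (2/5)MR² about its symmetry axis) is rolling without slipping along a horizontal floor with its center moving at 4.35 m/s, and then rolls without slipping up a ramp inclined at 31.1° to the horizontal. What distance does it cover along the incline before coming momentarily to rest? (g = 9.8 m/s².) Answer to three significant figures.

d ≈ 2.62 m

For this body I = (2/5)MR², i.e. k = I/(MR²) = 0.4.
The rolling condition ω = v/R makes the rotational term ½I(v/R)² = ½kMv², so KE_total = ½(1+k)Mv² = (7/10)Mv².
Setting this equal to Mgh gives the vertical rise h = (1+k)v₀²/(2g) = 1.4×4.35²/(2×9.8) = 1.352 m.
Along the incline, d = h/sinθ = 1.352/sin31.1° ≈ 2.62 m.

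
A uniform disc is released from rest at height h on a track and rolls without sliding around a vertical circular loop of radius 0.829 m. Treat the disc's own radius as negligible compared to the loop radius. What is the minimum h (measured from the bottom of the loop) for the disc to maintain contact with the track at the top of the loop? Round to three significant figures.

h_min ≈ 2.28 m

The moment of inertia is (1/2)MR², giving k ≡ I/(MR²) = 0.5.
At the top of the loop, the minimum-contact condition is Mg = Mv_top²/r, so v_top² = gr.
With ω = v/R, the kinetic energy at speed v is ½(1+k)Mv² = (3/4)Mv².
Energy conservation from release (height h) to the top (height 2r): Mgh = Mg(2r) + (3/4)M·gr.
Thus h_min = 2r + (1+k)r/2 = r(2 + 1.5/2) = 0.829 × 2.75 ≈ 2.28 m.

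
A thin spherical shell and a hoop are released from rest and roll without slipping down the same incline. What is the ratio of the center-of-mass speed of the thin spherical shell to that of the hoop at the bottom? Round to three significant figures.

Each satisfies Mgh = ½(1+k)Mv² with k = I/(MR²), so v ∝ 1/√(1+k).
For the thin spherical shell k = 2/3; for the hoop k = 1.
v₁/v₂ = √((1+k₂)/(1+k₁)) = √(2/1.667) ≈ 1.10.

v_ratio ≈ 1.10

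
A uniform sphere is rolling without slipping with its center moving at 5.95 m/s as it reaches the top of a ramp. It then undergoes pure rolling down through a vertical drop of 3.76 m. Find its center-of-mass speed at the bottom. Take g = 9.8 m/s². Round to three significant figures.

v ≈ 9.38 m/s

With I = (2/5)MR², the ratio k = I/(MR²) is 0.4.
The rolling condition ω = v/R makes the rotational term ½I(v/R)² = ½kMv², so KE_total = ½(1+k)Mv² = (7/10)Mv².
Conserving energy between top and bottom: (7/10)Mv² = (7/10)Mv₀² + Mgh, hence v² = v₀² + 2gh/(1+k).
v = √(5.95² + 2×9.8×3.76/1.4) = √88.04 ≈ 9.38 m/s.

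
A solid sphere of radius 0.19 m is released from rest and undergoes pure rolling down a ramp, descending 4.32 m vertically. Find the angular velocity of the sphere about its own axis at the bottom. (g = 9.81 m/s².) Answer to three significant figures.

ω ≈ 41.0 rad/s

Here I = (2/5)MR², so the shape factor k = I/(MR²) = 0.4.
The rolling condition ω = v/R makes the rotational term ½I(v/R)² = ½kMv², so KE_total = ½(1+k)Mv² = (7/10)Mv².
Energy conservation Mgh = ½(1+k)Mv² gives v = √(2gh/(1+k)) = √(2 × 9.81 × 4.32 / 1.4) = 7.781 m/s.
Then ω = v/R = 7.781 / 0.19 ≈ 41.0 rad/s.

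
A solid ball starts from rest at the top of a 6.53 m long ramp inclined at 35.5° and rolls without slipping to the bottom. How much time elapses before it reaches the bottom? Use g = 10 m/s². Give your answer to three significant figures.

t ≈ 1.77 s

The moment of inertia is (2/5)MR², giving k ≡ I/(MR²) = 0.4.
Newton's second law down the slope: Mg sinθ − f = Ma. The torque equation fR = Iα (with α = a/R) gives f = kMa.
Hence a = g sinθ/(1+k) = 10×sin35.5°/1.4 = 4.148 m/s².
Starting from rest, L = ½at², so t = √(2L/a) = √(2×6.53/4.148) ≈ 1.77 s.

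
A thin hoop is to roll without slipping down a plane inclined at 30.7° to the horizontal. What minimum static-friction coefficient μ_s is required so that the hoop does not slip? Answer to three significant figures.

μ_min ≈ 0.297

For this body I = MR², i.e. k = I/(MR²) = 1.
Along the incline Mg sinθ − f = Ma, and torque about the center fR = Iα = kMR²(a/R) gives f = kMa.
These give a = g sinθ/(1+k) and the required friction f = kMg sinθ/(1+k).
With N = Mg cosθ, the no-slip condition f ≤ μN gives μ_min = f/N = k tanθ/(1+k).
μ_min = 1 × tan30.7° / 2 ≈ 0.297.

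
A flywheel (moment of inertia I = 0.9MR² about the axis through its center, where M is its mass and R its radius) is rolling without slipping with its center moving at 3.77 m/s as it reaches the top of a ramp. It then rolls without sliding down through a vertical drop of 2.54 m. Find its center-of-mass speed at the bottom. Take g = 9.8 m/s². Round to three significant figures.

Here I = 0.9MR², so the shape factor k = I/(MR²) = 0.9.
The rolling condition ω = v/R makes the rotational term ½I(v/R)² = ½kMv², so KE_total = ½(1+k)Mv² = (19/20)Mv².
Conserving energy between top and bottom: (19/20)Mv² = (19/20)Mv₀² + Mgh, hence v² = v₀² + 2gh/(1+k).
v = √(3.77² + 2×9.8×2.54/1.9) = √40.42 ≈ 6.36 m/s.

v ≈ 6.36 m/s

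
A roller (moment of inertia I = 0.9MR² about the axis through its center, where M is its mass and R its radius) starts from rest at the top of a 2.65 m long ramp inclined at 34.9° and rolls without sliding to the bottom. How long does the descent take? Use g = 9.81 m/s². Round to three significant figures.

With I = 0.9MR², the ratio k = I/(MR²) is 0.9.
Newton's second law down the slope: Mg sinθ − f = Ma. The torque equation fR = Iα (with α = a/R) gives f = kMa.
Hence a = g sinθ/(1+k) = 9.81×sin34.9°/1.9 = 2.954 m/s².
With constant a from rest, t = √(2L/a) = √(2·2.65/2.954) ≈ 1.34 s.

t ≈ 1.34 s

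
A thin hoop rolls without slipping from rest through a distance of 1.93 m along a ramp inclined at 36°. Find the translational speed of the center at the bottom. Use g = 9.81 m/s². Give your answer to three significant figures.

With I = MR², the ratio k = I/(MR²) is 1.
Pure rolling means v = ωR; then KE = ½Mv² + ½I(v/R)² = ½(1+k)Mv² = Mv².
The vertical drop is h = L sinθ = 1.93 × sin36° = 1.134 m.
Energy conservation: Mgh = Mv², so v = √(2gh/(1+k)) = √(2 × 9.81 × 1.134 / 2) ≈ 3.34 m/s.

v ≈ 3.34 m/s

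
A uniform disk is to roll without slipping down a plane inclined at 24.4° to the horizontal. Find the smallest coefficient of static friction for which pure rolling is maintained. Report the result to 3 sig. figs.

The moment of inertia is (1/2)MR², giving k ≡ I/(MR²) = 0.5.
Translational: Mg sinθ − f = Ma. Rotational about the CM: fR = Iα = kMRa, so f = kMa.
These give a = g sinθ/(1+k) and the required friction f = kMg sinθ/(1+k).
The normal force is N = Mg cosθ, so μ_min = f/N = k tanθ/(1+k).
μ_min = 0.5 × tan24.4° / 1.5 ≈ 0.151.

μ_min ≈ 0.151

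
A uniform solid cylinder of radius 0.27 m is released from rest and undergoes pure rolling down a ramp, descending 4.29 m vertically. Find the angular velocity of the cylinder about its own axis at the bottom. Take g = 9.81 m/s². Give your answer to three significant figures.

ω ≈ 27.7 rad/s

Here I = (1/2)MR², so the shape factor k = I/(MR²) = 0.5.
Since it rolls without slipping, ω = v/R and KE = ½Mv² + ½Iω² = ½(1+k)Mv² = (3/4)Mv².
Energy conservation Mgh = ½(1+k)Mv² gives v = √(2gh/(1+k)) = √(2 × 9.81 × 4.29 / 1.5) = 7.491 m/s.
Then ω = v/R = 7.491 / 0.27 ≈ 27.7 rad/s.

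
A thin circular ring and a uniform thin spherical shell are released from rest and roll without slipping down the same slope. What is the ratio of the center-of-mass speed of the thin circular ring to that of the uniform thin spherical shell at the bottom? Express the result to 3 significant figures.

Each satisfies Mgh = ½(1+k)Mv² with k = I/(MR²), so v ∝ 1/√(1+k).
For the thin circular ring k = 1; for the uniform thin spherical shell k = 2/3.
v₁/v₂ = √((1+k₂)/(1+k₁)) = √(1.667/2) ≈ 0.913.

v_ratio ≈ 0.913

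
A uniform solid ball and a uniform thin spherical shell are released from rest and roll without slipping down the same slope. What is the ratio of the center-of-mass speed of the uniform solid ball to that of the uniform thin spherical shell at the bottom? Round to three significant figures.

Each satisfies Mgh = ½(1+k)Mv² with k = I/(MR²), so v ∝ 1/√(1+k).
For the uniform solid ball k = 0.4; for the uniform thin spherical shell k = 2/3.
v₁/v₂ = √((1+k₂)/(1+k₁)) = √(1.667/1.4) ≈ 1.09.

v_ratio ≈ 1.09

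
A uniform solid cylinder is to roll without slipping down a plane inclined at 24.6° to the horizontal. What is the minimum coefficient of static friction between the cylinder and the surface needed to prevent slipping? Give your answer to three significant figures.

The moment of inertia is (1/2)MR², giving k ≡ I/(MR²) = 0.5.
Along the incline Mg sinθ − f = Ma, and torque about the center fR = Iα = kMR²(a/R) gives f = kMa.
These give a = g sinθ/(1+k) and the required friction f = kMg sinθ/(1+k).
With N = Mg cosθ, the no-slip condition f ≤ μN gives μ_min = f/N = k tanθ/(1+k).
μ_min = 0.5 × tan24.6° / 1.5 ≈ 0.153.

μ_min ≈ 0.153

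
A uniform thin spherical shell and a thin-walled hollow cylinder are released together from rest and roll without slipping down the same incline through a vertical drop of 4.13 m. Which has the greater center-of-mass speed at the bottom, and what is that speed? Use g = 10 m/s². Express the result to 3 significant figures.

For rolling without slipping, Mgh = ½(1+k)Mv² where k = I/(MR²), so v = √(2gh/(1+k)).
Uniform thin spherical shell: k = 2/3, giving v = √(2×10×4.13/1.667) = 7.04 m/s.
Thin-walled hollow cylinder: k = 1, giving v = √(2×10×4.13/2) = 6.427 m/s.
The smaller k wins: the uniform thin spherical shell, at ≈ 7.04 m/s.

the uniform thin spherical shell, at v ≈ 7.04 m/s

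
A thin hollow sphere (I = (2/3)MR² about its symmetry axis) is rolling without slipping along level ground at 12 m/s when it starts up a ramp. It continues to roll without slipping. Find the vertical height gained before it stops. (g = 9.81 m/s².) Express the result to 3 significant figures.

h ≈ 12.2 m

For this body I = (2/3)MR², i.e. k = I/(MR²) = 2/3.
Since it rolls without slipping, ω = v/R and KE = ½Mv² + ½Iω² = ½(1+k)Mv² = (5/6)Mv².
At the top the kinetic energy is zero, so (5/6)Mv₀² = Mgh.
Thus h = (1+k)v₀²/(2g) = 1.667 × 12² / (2 × 9.81) ≈ 12.2 m.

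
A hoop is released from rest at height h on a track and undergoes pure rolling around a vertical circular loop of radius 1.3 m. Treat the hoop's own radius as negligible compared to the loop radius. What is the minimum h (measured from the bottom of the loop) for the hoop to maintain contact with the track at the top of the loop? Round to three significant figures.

h_min ≈ 3.90 m

Here I = MR², so the shape factor k = I/(MR²) = 1.
At the top of the loop, the minimum-contact condition is Mg = Mv_top²/r, so v_top² = gr.
With ω = v/R, the kinetic energy at speed v is ½(1+k)Mv² = Mv².
Energy conservation from release (height h) to the top (height 2r): Mgh = Mg(2r) + M·gr.
Thus h_min = 2r + (1+k)r/2 = r(2 + 2/2) = 1.3 × 3 ≈ 3.90 m.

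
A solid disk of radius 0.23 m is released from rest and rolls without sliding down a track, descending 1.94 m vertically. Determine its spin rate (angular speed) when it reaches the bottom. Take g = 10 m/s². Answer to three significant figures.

The moment of inertia is (1/2)MR², giving k ≡ I/(MR²) = 0.5.
Pure rolling means v = ωR; then KE = ½Mv² + ½I(v/R)² = ½(1+k)Mv² = (3/4)Mv².
Energy conservation Mgh = ½(1+k)Mv² gives v = √(2gh/(1+k)) = √(2 × 10 × 1.94 / 1.5) = 5.086 m/s.
The angular speed follows from ω = v/R = 5.086/0.23 ≈ 22.1 rad/s.

ω ≈ 22.1 rad/s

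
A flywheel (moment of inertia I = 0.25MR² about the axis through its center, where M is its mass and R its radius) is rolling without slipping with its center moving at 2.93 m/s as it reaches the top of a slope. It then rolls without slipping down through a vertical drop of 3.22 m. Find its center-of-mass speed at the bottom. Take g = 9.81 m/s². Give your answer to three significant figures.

Here I = 0.25MR², so the shape factor k = I/(MR²) = 0.25.
Pure rolling means v = ωR; then KE = ½Mv² + ½I(v/R)² = ½(1+k)Mv² = (5/8)Mv².
Energy conservation: (5/8)Mv₀² + Mgh = (5/8)Mv², so v² = v₀² + 2gh/(1+k).
v = √(2.93² + 2×9.81×3.22/1.25) = √59.13 ≈ 7.69 m/s.

v ≈ 7.69 m/s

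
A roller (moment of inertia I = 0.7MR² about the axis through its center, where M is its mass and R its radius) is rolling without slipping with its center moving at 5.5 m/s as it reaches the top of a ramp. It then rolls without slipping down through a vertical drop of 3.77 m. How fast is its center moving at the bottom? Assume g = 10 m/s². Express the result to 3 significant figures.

v ≈ 8.64 m/s

Here I = 0.7MR², so the shape factor k = I/(MR²) = 0.7.
Pure rolling means v = ωR; then KE = ½Mv² + ½I(v/R)² = ½(1+k)Mv² = (17/20)Mv².
Conserving energy between top and bottom: (17/20)Mv² = (17/20)Mv₀² + Mgh, hence v² = v₀² + 2gh/(1+k).
v = √(5.5² + 2×10×3.77/1.7) = √74.6 ≈ 8.64 m/s.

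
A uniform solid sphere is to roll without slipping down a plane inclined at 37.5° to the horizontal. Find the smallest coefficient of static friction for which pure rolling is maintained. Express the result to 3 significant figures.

μ_min ≈ 0.219

The moment of inertia is (2/5)MR², giving k ≡ I/(MR²) = 0.4.
Translational: Mg sinθ − f = Ma. Rotational about the CM: fR = Iα = kMRa, so f = kMa.
These give a = g sinθ/(1+k) and the required friction f = kMg sinθ/(1+k).
With N = Mg cosθ, the no-slip condition f ≤ μN gives μ_min = f/N = k tanθ/(1+k).
μ_min = 0.4 × tan37.5° / 1.4 ≈ 0.219.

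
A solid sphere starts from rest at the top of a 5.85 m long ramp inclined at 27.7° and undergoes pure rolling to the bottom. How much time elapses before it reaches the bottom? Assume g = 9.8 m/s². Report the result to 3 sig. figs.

t ≈ 1.90 s

With I = (2/5)MR², the ratio k = I/(MR²) is 0.4.
Newton's second law down the slope: Mg sinθ − f = Ma. The torque equation fR = Iα (with α = a/R) gives f = kMa.
Hence a = g sinθ/(1+k) = 9.8×sin27.7°/1.4 = 3.254 m/s².
Starting from rest, L = ½at², so t = √(2L/a) = √(2×5.85/3.254) ≈ 1.90 s.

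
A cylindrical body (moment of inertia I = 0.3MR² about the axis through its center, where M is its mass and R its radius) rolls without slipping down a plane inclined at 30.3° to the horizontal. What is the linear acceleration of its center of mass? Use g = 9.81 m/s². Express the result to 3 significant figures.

The moment of inertia is 0.3MR², giving k ≡ I/(MR²) = 0.3.
Translational: Mg sinθ − f = Ma. Rotational about the CM: fR = Iα = kMRa, so f = kMa.
Eliminating f: Mg sinθ = (1+k)Ma, so a = g sinθ/(1+k) = 9.81 × sin30.3° / 1.3 ≈ 3.81 m/s².

a ≈ 3.81 m/s²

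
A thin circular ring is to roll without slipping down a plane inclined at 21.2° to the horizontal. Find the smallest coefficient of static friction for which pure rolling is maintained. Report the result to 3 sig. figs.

μ_min ≈ 0.194

For this body I = MR², i.e. k = I/(MR²) = 1.
Newton's second law down the slope: Mg sinθ − f = Ma. The torque equation fR = Iα (with α = a/R) gives f = kMa.
These give a = g sinθ/(1+k) and the required friction f = kMg sinθ/(1+k).
The normal force is N = Mg cosθ, so μ_min = f/N = k tanθ/(1+k).
μ_min = 1 × tan21.2° / 2 ≈ 0.194.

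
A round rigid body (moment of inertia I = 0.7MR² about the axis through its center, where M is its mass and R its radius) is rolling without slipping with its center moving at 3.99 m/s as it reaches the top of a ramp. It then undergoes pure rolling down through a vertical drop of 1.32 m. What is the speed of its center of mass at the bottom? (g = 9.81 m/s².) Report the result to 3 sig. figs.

v ≈ 5.58 m/s

For this body I = 0.7MR², i.e. k = I/(MR²) = 0.7.
Rolling without slipping gives ω = v/R, so the total kinetic energy is ½Mv² + ½Iω² = ½(1+k)Mv² = (17/20)Mv².
Energy conservation: (17/20)Mv₀² + Mgh = (17/20)Mv², so v² = v₀² + 2gh/(1+k).
v = √(3.99² + 2×9.81×1.32/1.7) = √31.15 ≈ 5.58 m/s.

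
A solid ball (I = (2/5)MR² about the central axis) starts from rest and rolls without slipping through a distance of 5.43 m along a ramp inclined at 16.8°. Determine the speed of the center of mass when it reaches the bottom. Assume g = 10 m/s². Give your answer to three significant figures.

Here I = (2/5)MR², so the shape factor k = I/(MR²) = 0.4.
The rolling condition ω = v/R makes the rotational term ½I(v/R)² = ½kMv², so KE_total = ½(1+k)Mv² = (7/10)Mv².
The vertical drop is h = L sinθ = 5.43 × sin16.8° = 1.569 m.
Setting Mgh = (7/10)Mv² gives v = √(2gh/(1+k)) = √(2·10·1.569/1.4) ≈ 4.74 m/s.

v ≈ 4.74 m/s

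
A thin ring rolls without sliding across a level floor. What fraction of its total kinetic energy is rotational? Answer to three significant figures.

The moment of inertia is MR², giving k ≡ I/(MR²) = 1.
Since ω = v/R, the translational part is ½Mv² and the rotational part is ½I(v/R)² = ½kMv²; the total is ½(1+k)Mv².
The rotational fraction is therefore k/(1+k) = 1/2 ≈ 0.500.

fraction ≈ 0.500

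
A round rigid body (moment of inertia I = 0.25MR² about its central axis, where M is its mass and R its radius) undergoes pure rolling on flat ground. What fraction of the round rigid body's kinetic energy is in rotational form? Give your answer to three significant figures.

Here I = 0.25MR², so the shape factor k = I/(MR²) = 0.25.
With ω = v/R, KE_trans = ½Mv² and KE_rot = ½Iω² = ½kMv², so KE_total = ½(1+k)Mv².
The rotational fraction is therefore k/(1+k) = 0.25/1.25 ≈ 0.200.

fraction ≈ 0.200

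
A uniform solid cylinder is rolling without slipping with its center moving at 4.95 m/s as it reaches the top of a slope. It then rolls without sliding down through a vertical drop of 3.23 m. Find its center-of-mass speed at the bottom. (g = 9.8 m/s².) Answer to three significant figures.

The moment of inertia is (1/2)MR², giving k ≡ I/(MR²) = 0.5.
Rolling without slipping gives ω = v/R, so the total kinetic energy is ½Mv² + ½Iω² = ½(1+k)Mv² = (3/4)Mv².
Energy conservation: (3/4)Mv₀² + Mgh = (3/4)Mv², so v² = v₀² + 2gh/(1+k).
v = √(4.95² + 2×9.8×3.23/1.5) = √66.71 ≈ 8.17 m/s.

v ≈ 8.17 m/s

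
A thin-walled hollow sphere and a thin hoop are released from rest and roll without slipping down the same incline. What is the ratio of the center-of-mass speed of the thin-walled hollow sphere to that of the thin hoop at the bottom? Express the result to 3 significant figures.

Each satisfies Mgh = ½(1+k)Mv² with k = I/(MR²), so v ∝ 1/√(1+k).
For the thin-walled hollow sphere k = 2/3; for the thin hoop k = 1.
v₁/v₂ = √((1+k₂)/(1+k₁)) = √(2/1.667) ≈ 1.10.

v_ratio ≈ 1.10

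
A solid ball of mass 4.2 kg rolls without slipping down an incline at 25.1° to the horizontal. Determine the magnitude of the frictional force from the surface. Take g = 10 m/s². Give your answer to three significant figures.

f ≈ 5.09 N

Here I = (2/5)MR², so the shape factor k = I/(MR²) = 0.4.
Translational: Mg sinθ − f = Ma. Rotational about the CM: fR = Iα = kMRa, so f = kMa.
Combining, a = g sinθ/(1+k) and f = kMa = kMg sinθ/(1+k).
f = 0.4 × 4.2 × 10 × sin25.1° / 1.4 ≈ 5.09 N.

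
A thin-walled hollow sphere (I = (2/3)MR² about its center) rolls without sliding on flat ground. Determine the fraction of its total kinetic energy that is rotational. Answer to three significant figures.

fraction ≈ 0.400

The moment of inertia is (2/3)MR², giving k ≡ I/(MR²) = 2/3.
Since ω = v/R, the translational part is ½Mv² and the rotational part is ½I(v/R)² = ½kMv²; the total is ½(1+k)Mv².
The rotational fraction is therefore k/(1+k) = (2/3)/1.667 ≈ 0.400.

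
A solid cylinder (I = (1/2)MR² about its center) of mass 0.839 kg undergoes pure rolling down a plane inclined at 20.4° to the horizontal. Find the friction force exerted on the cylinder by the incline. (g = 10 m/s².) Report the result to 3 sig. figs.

f ≈ 0.975 N

With I = (1/2)MR², the ratio k = I/(MR²) is 0.5.
Along the incline Mg sinθ − f = Ma, and torque about the center fR = Iα = kMR²(a/R) gives f = kMa.
Combining, a = g sinθ/(1+k) and f = kMa = kMg sinθ/(1+k).
f = 0.5 × 0.839 × 10 × sin20.4° / 1.5 ≈ 0.975 N.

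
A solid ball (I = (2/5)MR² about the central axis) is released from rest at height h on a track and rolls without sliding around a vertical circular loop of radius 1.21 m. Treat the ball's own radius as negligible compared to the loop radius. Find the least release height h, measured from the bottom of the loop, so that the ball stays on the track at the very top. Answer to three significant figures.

h_min ≈ 3.27 m

Here I = (2/5)MR², so the shape factor k = I/(MR²) = 0.4.
At the top of the loop, the minimum-contact condition is Mg = Mv_top²/r, so v_top² = gr.
With ω = v/R, the kinetic energy at speed v is ½(1+k)Mv² = (7/10)Mv².
Energy conservation from release (height h) to the top (height 2r): Mgh = Mg(2r) + (7/10)M·gr.
Thus h_min = 2r + (1+k)r/2 = r(2 + 1.4/2) = 1.21 × 2.7 ≈ 3.27 m.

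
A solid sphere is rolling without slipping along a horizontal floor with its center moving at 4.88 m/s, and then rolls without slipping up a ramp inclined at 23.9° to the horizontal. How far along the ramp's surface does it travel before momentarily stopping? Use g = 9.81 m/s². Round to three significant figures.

The moment of inertia is (2/5)MR², giving k ≡ I/(MR²) = 0.4.
Since it rolls without slipping, ω = v/R and KE = ½Mv² + ½Iω² = ½(1+k)Mv² = (7/10)Mv².
Setting this equal to Mgh gives the vertical rise h = (1+k)v₀²/(2g) = 1.4×4.88²/(2×9.81) = 1.699 m.
Along the incline, d = h/sinθ = 1.699/sin23.9° ≈ 4.19 m.

d ≈ 4.19 m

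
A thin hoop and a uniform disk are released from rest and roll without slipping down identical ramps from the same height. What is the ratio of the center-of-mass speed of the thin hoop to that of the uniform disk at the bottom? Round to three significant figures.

Each satisfies Mgh = ½(1+k)Mv² with k = I/(MR²), so v ∝ 1/√(1+k).
For the thin hoop k = 1; for the uniform disk k = 0.5.
v₁/v₂ = √((1+k₂)/(1+k₁)) = √(1.5/2) ≈ 0.866.

v_ratio ≈ 0.866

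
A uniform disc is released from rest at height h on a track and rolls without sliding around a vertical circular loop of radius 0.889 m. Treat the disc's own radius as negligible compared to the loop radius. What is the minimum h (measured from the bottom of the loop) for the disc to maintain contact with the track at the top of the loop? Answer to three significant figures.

h_min ≈ 2.44 m

For this body I = (1/2)MR², i.e. k = I/(MR²) = 0.5.
At the top, contact is just lost when gravity alone supplies the centripetal force: Mg = Mv_top²/r, i.e. v_top² = gr.
With ω = v/R, the kinetic energy at speed v is ½(1+k)Mv² = (3/4)Mv².
Energy conservation from release (height h) to the top (height 2r): Mgh = Mg(2r) + (3/4)M·gr.
Thus h_min = 2r + (1+k)r/2 = r(2 + 1.5/2) = 0.889 × 2.75 ≈ 2.44 m.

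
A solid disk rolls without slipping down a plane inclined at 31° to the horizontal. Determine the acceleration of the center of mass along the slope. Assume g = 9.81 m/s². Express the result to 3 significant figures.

The moment of inertia is (1/2)MR², giving k ≡ I/(MR²) = 0.5.
Translational: Mg sinθ − f = Ma. Rotational about the CM: fR = Iα = kMRa, so f = kMa.
Eliminating f: Mg sinθ = (1+k)Ma, so a = g sinθ/(1+k) = 9.81 × sin31° / 1.5 ≈ 3.37 m/s².

a ≈ 3.37 m/s²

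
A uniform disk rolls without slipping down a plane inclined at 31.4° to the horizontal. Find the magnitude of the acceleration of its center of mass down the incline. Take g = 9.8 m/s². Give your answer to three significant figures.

a ≈ 3.40 m/s²

For this body I = (1/2)MR², i.e. k = I/(MR²) = 0.5.
Along the incline Mg sinθ − f = Ma, and torque about the center fR = Iα = kMR²(a/R) gives f = kMa.
Eliminating f: Mg sinθ = (1+k)Ma, so a = g sinθ/(1+k) = 9.8 × sin31.4° / 1.5 ≈ 3.40 m/s².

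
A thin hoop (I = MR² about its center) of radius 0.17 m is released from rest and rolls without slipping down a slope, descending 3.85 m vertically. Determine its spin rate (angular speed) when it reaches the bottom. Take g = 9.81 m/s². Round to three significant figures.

ω ≈ 36.2 rad/s

The moment of inertia is MR², giving k ≡ I/(MR²) = 1.
Rolling without slipping gives ω = v/R, so the total kinetic energy is ½Mv² + ½Iω² = ½(1+k)Mv² = Mv².
Energy conservation Mgh = ½(1+k)Mv² gives v = √(2gh/(1+k)) = √(2 × 9.81 × 3.85 / 2) = 6.146 m/s.
Then ω = v/R = 6.146 / 0.17 ≈ 36.2 rad/s.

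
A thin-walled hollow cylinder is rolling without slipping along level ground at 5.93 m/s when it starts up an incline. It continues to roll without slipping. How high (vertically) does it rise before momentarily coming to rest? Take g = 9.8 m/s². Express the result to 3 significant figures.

h ≈ 3.59 m

With I = MR², the ratio k = I/(MR²) is 1.
Since it rolls without slipping, ω = v/R and KE = ½Mv² + ½Iω² = ½(1+k)Mv² = Mv².
All of this converts to potential energy at the highest point: Mv₀² = Mgh.
Thus h = (1+k)v₀²/(2g) = 2 × 5.93² / (2 × 9.8) ≈ 3.59 m.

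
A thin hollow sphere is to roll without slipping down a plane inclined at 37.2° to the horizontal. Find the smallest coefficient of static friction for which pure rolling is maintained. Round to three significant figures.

μ_min ≈ 0.304

The moment of inertia is (2/3)MR², giving k ≡ I/(MR²) = 2/3.
Translational: Mg sinθ − f = Ma. Rotational about the CM: fR = Iα = kMRa, so f = kMa.
These give a = g sinθ/(1+k) and the required friction f = kMg sinθ/(1+k).
The normal force is N = Mg cosθ, so μ_min = f/N = k tanθ/(1+k).
μ_min = (2/3) × tan37.2° / 1.667 ≈ 0.304.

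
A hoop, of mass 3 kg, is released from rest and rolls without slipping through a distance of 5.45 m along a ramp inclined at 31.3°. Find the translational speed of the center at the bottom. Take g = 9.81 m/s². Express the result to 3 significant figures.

With I = MR², the ratio k = I/(MR²) is 1.
The rolling condition ω = v/R makes the rotational term ½I(v/R)² = ½kMv², so KE_total = ½(1+k)Mv² = Mv².
The vertical drop is h = L sinθ = 5.45 × sin31.3° = 2.831 m.
Setting Mgh = Mv² gives v = √(2gh/(1+k)) = √(2·9.81·2.831/2) ≈ 5.27 m/s.

v ≈ 5.27 m/s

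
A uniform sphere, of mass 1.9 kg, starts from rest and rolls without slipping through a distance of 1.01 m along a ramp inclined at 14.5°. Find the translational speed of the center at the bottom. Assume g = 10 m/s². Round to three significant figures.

v ≈ 1.90 m/s

For this body I = (2/5)MR², i.e. k = I/(MR²) = 0.4.
Rolling without slipping gives ω = v/R, so the total kinetic energy is ½Mv² + ½Iω² = ½(1+k)Mv² = (7/10)Mv².
The vertical drop is h = L sinθ = 1.01 × sin14.5° = 0.2529 m.
Energy conservation: Mgh = (7/10)Mv², so v = √(2gh/(1+k)) = √(2 × 10 × 0.2529 / 1.4) ≈ 1.90 m/s.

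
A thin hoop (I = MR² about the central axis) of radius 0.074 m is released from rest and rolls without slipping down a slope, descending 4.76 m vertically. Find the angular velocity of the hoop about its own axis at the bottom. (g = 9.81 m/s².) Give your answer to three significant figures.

The moment of inertia is MR², giving k ≡ I/(MR²) = 1.
Since it rolls without slipping, ω = v/R and KE = ½Mv² + ½Iω² = ½(1+k)Mv² = Mv².
Energy conservation Mgh = ½(1+k)Mv² gives v = √(2gh/(1+k)) = √(2 × 9.81 × 4.76 / 2) = 6.833 m/s.
Then ω = v/R = 6.833 / 0.074 ≈ 92.3 rad/s.

ω ≈ 92.3 rad/s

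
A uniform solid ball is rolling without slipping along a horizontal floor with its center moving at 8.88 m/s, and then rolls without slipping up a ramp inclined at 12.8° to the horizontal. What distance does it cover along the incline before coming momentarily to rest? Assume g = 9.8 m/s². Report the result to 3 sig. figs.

d ≈ 25.4 m

For this body I = (2/5)MR², i.e. k = I/(MR²) = 0.4.
Pure rolling means v = ωR; then KE = ½Mv² + ½I(v/R)² = ½(1+k)Mv² = (7/10)Mv².
Setting this equal to Mgh gives the vertical rise h = (1+k)v₀²/(2g) = 1.4×8.88²/(2×9.8) = 5.632 m.
The distance along the slope is d = h/sinθ = 5.632/sin12.8° ≈ 25.4 m.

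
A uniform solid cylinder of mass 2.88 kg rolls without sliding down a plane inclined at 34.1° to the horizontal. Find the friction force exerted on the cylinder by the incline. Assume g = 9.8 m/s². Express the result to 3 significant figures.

f ≈ 5.27 N

The moment of inertia is (1/2)MR², giving k ≡ I/(MR²) = 0.5.
Newton's second law down the slope: Mg sinθ − f = Ma. The torque equation fR = Iα (with α = a/R) gives f = kMa.
Combining, a = g sinθ/(1+k) and f = kMa = kMg sinθ/(1+k).
f = 0.5 × 2.88 × 9.8 × sin34.1° / 1.5 ≈ 5.27 N.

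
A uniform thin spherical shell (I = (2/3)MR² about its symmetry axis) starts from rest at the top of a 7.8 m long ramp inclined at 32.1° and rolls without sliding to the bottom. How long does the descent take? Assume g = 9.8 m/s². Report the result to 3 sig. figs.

t ≈ 2.23 s

Here I = (2/3)MR², so the shape factor k = I/(MR²) = 2/3.
Newton's second law down the slope: Mg sinθ − f = Ma. The torque equation fR = Iα (with α = a/R) gives f = kMa.
Hence a = g sinθ/(1+k) = 9.8×sin32.1°/1.667 = 3.125 m/s².
Starting from rest, L = ½at², so t = √(2L/a) = √(2×7.8/3.125) ≈ 2.23 s.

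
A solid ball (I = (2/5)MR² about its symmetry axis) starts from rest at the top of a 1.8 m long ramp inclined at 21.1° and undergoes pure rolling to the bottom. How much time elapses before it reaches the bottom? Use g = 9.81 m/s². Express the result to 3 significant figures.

The moment of inertia is (2/5)MR², giving k ≡ I/(MR²) = 0.4.
Along the incline Mg sinθ − f = Ma, and torque about the center fR = Iα = kMR²(a/R) gives f = kMa.
Hence a = g sinθ/(1+k) = 9.81×sin21.1°/1.4 = 2.523 m/s².
Starting from rest, L = ½at², so t = √(2L/a) = √(2×1.8/2.523) ≈ 1.19 s.

t ≈ 1.19 s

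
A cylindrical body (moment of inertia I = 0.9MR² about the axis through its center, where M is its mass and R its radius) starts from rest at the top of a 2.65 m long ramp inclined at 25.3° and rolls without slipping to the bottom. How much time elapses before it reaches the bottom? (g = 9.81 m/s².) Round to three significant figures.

The moment of inertia is 0.9MR², giving k ≡ I/(MR²) = 0.9.
Newton's second law down the slope: Mg sinθ − f = Ma. The torque equation fR = Iα (with α = a/R) gives f = kMa.
Hence a = g sinθ/(1+k) = 9.81×sin25.3°/1.9 = 2.207 m/s².
With constant a from rest, t = √(2L/a) = √(2·2.65/2.207) ≈ 1.55 s.

t ≈ 1.55 s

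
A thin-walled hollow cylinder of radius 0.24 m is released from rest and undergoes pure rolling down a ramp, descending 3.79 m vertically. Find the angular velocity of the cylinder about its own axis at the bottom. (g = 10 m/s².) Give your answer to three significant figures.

ω ≈ 25.7 rad/s

Here I = MR², so the shape factor k = I/(MR²) = 1.
Pure rolling means v = ωR; then KE = ½Mv² + ½I(v/R)² = ½(1+k)Mv² = Mv².
Energy conservation Mgh = ½(1+k)Mv² gives v = √(2gh/(1+k)) = √(2 × 10 × 3.79 / 2) = 6.156 m/s.
The angular speed follows from ω = v/R = 6.156/0.24 ≈ 25.7 rad/s.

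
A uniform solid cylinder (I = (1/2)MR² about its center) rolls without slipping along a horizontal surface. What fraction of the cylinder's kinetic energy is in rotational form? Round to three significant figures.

fraction ≈ 0.333

The moment of inertia is (1/2)MR², giving k ≡ I/(MR²) = 0.5.
With ω = v/R, KE_trans = ½Mv² and KE_rot = ½Iω² = ½kMv², so KE_total = ½(1+k)Mv².
The rotational fraction is therefore k/(1+k) = 0.5/1.5 ≈ 0.333.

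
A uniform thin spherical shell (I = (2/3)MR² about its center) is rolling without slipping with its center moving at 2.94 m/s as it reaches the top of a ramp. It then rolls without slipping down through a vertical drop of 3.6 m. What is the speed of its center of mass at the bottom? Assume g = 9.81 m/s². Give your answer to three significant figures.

v ≈ 7.14 m/s

Here I = (2/3)MR², so the shape factor k = I/(MR²) = 2/3.
The rolling condition ω = v/R makes the rotational term ½I(v/R)² = ½kMv², so KE_total = ½(1+k)Mv² = (5/6)Mv².
Energy conservation: (5/6)Mv₀² + Mgh = (5/6)Mv², so v² = v₀² + 2gh/(1+k).
v = √(2.94² + 2×9.81×3.6/1.667) = √51.02 ≈ 7.14 m/s.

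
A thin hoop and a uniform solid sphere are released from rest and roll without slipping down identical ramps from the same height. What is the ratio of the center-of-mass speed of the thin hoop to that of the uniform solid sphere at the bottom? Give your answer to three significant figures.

Each satisfies Mgh = ½(1+k)Mv² with k = I/(MR²), so v ∝ 1/√(1+k).
For the thin hoop k = 1; for the uniform solid sphere k = 0.4.
v₁/v₂ = √((1+k₂)/(1+k₁)) = √(1.4/2) ≈ 0.837.

v_ratio ≈ 0.837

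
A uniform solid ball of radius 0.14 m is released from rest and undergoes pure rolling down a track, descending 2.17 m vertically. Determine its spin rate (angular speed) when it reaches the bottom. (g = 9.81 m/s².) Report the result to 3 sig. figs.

ω ≈ 39.4 rad/s

With I = (2/5)MR², the ratio k = I/(MR²) is 0.4.
The rolling condition ω = v/R makes the rotational term ½I(v/R)² = ½kMv², so KE_total = ½(1+k)Mv² = (7/10)Mv².
Energy conservation Mgh = ½(1+k)Mv² gives v = √(2gh/(1+k)) = √(2 × 9.81 × 2.17 / 1.4) = 5.515 m/s.
Then ω = v/R = 5.515 / 0.14 ≈ 39.4 rad/s.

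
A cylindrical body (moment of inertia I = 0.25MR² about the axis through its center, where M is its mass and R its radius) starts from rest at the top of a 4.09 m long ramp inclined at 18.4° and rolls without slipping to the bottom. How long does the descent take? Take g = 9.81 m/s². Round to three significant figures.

t ≈ 1.82 s

With I = 0.25MR², the ratio k = I/(MR²) is 0.25.
Along the incline Mg sinθ − f = Ma, and torque about the center fR = Iα = kMR²(a/R) gives f = kMa.
Hence a = g sinθ/(1+k) = 9.81×sin18.4°/1.25 = 2.477 m/s².
Starting from rest, L = ½at², so t = √(2L/a) = √(2×4.09/2.477) ≈ 1.82 s.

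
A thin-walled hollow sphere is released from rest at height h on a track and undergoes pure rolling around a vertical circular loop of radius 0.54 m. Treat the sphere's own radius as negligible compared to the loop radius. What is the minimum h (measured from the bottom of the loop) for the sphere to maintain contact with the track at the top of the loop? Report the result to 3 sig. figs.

h_min ≈ 1.53 m

With I = (2/3)MR², the ratio k = I/(MR²) is 2/3.
At the top of the loop, the minimum-contact condition is Mg = Mv_top²/r, so v_top² = gr.
With ω = v/R, the kinetic energy at speed v is ½(1+k)Mv² = (5/6)Mv².
Energy conservation from release (height h) to the top (height 2r): Mgh = Mg(2r) + (5/6)M·gr.
Thus h_min = 2r + (1+k)r/2 = r(2 + 1.667/2) = 0.54 × 2.833 ≈ 1.53 m.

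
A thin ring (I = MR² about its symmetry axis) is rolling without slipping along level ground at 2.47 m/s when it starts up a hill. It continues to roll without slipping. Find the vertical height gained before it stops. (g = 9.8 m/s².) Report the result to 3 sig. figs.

For this body I = MR², i.e. k = I/(MR²) = 1.
Rolling without slipping gives ω = v/R, so the total kinetic energy is ½Mv² + ½Iω² = ½(1+k)Mv² = Mv².
All of this converts to potential energy at the highest point: Mv₀² = Mgh.
Thus h = (1+k)v₀²/(2g) = 2 × 2.47² / (2 × 9.8) ≈ 0.623 m.

h ≈ 0.623 m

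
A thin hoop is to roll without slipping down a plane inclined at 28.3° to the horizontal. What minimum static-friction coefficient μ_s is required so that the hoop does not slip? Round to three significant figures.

μ_min ≈ 0.269

For this body I = MR², i.e. k = I/(MR²) = 1.
Along the incline Mg sinθ − f = Ma, and torque about the center fR = Iα = kMR²(a/R) gives f = kMa.
These give a = g sinθ/(1+k) and the required friction f = kMg sinθ/(1+k).
With N = Mg cosθ, the no-slip condition f ≤ μN gives μ_min = f/N = k tanθ/(1+k).
μ_min = 1 × tan28.3° / 2 ≈ 0.269.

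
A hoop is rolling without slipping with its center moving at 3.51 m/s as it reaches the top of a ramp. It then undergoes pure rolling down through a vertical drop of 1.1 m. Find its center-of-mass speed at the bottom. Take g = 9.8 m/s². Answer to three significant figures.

v ≈ 4.81 m/s

For this body I = MR², i.e. k = I/(MR²) = 1.
Since it rolls without slipping, ω = v/R and KE = ½Mv² + ½Iω² = ½(1+k)Mv² = Mv².
Conserving energy between top and bottom: Mv² = Mv₀² + Mgh, hence v² = v₀² + 2gh/(1+k).
v = √(3.51² + 2×9.8×1.1/2) = √23.1 ≈ 4.81 m/s.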